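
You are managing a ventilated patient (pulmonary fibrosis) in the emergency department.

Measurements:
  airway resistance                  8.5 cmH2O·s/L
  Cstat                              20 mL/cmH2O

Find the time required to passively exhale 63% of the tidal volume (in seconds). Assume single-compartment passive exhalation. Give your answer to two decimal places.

0.17

τ = R × C = 8.5 × 20 mL/cmH2O = 8.5 × 0.020 L/cmH2O = 0.17 s.
Exhaled fraction f = 1 − e^(−t/τ) → t = −τ·ln(1 − f) = −0.17·ln(0.37) = 0.169 s.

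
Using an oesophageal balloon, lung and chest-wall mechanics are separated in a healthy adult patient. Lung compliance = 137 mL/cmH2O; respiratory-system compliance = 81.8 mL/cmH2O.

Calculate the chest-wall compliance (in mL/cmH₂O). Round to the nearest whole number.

203

1/Ccw = 1/Crs − 1/CL.
1/Ccw = 1/81.8 − 1/137 = 0.004926.
Ccw = 203.0 mL/cmH2O.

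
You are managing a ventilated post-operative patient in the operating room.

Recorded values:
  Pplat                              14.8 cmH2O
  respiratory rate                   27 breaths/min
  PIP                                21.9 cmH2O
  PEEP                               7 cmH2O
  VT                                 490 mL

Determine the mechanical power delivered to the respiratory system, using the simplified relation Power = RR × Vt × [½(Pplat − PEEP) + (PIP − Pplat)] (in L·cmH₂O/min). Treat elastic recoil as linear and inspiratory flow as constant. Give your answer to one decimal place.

145.5

Per-breath work = Vt × [½(Pplat−PEEP) + (PIP−Pplat)] = 0.490 × [0.5×7.8 + 7.1] = 0.490 × 11.0 = 5.39 L·cmH2O.
Power = 27 × 5.39 = 145.53 L·cmH2O/min.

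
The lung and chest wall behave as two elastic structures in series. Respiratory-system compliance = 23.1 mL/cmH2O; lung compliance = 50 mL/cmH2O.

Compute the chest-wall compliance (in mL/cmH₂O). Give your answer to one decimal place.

1/Ccw = 1/Crs − 1/CL.
1/Ccw = 1/23.1 − 1/50 = 0.02329.
Ccw = 42.937 mL/cmH2O.

42.9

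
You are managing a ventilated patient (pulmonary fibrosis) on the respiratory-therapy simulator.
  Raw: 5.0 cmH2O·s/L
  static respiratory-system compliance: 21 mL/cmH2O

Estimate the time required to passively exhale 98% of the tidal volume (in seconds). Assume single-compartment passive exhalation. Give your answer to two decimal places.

τ = R × C = 5.0 × 21 mL/cmH2O = 5.0 × 0.021 L/cmH2O = 0.105 s.
Exhaled fraction f = 1 − e^(−t/τ) → t = −τ·ln(1 − f) = −0.105·ln(0.02) = 0.4108 s.

0.41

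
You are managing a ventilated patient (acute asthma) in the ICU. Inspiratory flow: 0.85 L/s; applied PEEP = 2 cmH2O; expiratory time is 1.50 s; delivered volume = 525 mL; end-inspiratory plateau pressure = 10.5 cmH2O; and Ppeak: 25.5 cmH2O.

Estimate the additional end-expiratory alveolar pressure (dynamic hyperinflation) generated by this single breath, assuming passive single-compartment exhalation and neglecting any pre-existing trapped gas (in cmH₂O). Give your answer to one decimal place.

R = (PIP − Pplat)/V̇ = (25.5 − 10.5) / 0.85 = 15.0/0.85 = 17.647 cmH2O·s/L.
C = Vt/(Pplat − PEEP) = 525.0 / (10.5 − 2) = 525.0/8.5 = 61.765 mL/cmH2O.
τ = R × C = 17.647 × 0.06177 L/cmH2O = 1.09 s.
Fraction remaining = e^(−Te/τ) = e^(−1.50/1.09) = 0.2525; trapped volume = 525.0 × 0.2525 = 132.56 mL.
Additional alveolar pressure from trapping ≈ V_trapped / C = 132.56 / 61.765 = 2.146 cmH2O.

2.1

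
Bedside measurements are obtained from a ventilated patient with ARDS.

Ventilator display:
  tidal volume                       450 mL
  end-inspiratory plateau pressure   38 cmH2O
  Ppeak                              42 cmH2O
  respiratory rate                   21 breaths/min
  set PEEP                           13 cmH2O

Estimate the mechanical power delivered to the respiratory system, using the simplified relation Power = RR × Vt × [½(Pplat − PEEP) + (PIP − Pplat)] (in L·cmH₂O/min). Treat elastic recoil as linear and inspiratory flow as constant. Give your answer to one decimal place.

Per-breath work = Vt × [½(Pplat−PEEP) + (PIP−Pplat)] = 0.450 × [0.5×25.0 + 4.0] = 0.450 × 16.5 = 7.425 L·cmH2O.
Power = 21 × 7.425 = 155.93 L·cmH2O/min.

155.9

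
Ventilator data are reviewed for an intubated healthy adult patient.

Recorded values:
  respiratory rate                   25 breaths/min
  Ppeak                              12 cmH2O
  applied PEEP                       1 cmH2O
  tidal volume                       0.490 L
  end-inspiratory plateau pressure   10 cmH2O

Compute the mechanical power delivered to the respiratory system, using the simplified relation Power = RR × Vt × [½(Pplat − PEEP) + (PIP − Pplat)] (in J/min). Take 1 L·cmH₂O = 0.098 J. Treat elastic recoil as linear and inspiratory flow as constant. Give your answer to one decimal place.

7.8

Per-breath work = Vt × [½(Pplat−PEEP) + (PIP−Pplat)] = 0.490 × [0.5×9.0 + 2.0] = 0.490 × 6.5 = 3.185 L·cmH2O.
Power = 25 × 3.185 = 79.625 L·cmH2O/min.
× 0.098 J/(L·cmH2O) → 7.803 J/min.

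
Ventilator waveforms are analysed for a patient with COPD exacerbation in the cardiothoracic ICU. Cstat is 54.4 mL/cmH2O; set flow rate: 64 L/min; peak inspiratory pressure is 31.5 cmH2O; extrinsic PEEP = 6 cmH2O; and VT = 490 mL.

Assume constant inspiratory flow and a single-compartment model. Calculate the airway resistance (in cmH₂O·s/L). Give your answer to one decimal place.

15.5

Flow: 64 L/min ÷ 60 = 1.0667 L/s.
Equation of motion (constant flow): PIP = Vt/C + R·V̇ + PEEP.
R·V̇ = PIP − Vt/C − PEEP = 31.5 − 490/54.4 − 6 = 31.5 − 9.007 − 6 = 16.493 cmH2O.
R = 16.493 / 1.0667 = 15.462 cmH2O·s/L.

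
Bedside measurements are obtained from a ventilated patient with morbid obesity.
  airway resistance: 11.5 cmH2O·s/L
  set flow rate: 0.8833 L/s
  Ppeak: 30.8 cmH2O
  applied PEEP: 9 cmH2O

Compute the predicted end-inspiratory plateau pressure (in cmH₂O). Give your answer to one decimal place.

Pplat = PIP − Raw × flow = 30.8 − 11.5 × 0.8833 = 30.8 − 10.158 = 20.642 cmH2O.

20.6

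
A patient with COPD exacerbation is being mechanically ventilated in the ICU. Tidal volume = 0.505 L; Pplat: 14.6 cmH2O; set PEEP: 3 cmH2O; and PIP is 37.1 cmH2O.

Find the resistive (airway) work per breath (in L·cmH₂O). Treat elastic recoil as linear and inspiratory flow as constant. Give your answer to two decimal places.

With constant inspiratory flow the resistive pressure is constant at PIP − Pplat = 37.1 − 14.6 = 22.5 cmH2O, so resistive work = 22.5 × 0.505 = 11.363 L·cmH2O.

11.36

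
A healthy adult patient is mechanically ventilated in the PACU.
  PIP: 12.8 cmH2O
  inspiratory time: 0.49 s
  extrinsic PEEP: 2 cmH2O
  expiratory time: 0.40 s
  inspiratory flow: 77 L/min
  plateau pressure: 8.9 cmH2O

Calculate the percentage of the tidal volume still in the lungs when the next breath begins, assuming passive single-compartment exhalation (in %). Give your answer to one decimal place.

Flow: 77 L/min ÷ 60 = 1.2833 L/s.
Vt = flow × Ti = 1.2833 L/s × 0.49 s × 1000 mL/L = 628.82 mL.
R = (PIP − Pplat)/V̇ = (12.8 − 8.9) / 1.2833 = 3.9/1.2833 = 3.039 cmH2O·s/L.
C = Vt/(Pplat − PEEP) = 628.82 / (8.9 − 2) = 628.82/6.9 = 91.133 mL/cmH2O.
τ = R × C = 3.039 × 0.09113 L/cmH2O = 0.2769 s.
Fraction remaining at end-expiration = e^(−Te/τ) = e^(−0.40/0.2769) = 0.2358 → 23.58%.

23.6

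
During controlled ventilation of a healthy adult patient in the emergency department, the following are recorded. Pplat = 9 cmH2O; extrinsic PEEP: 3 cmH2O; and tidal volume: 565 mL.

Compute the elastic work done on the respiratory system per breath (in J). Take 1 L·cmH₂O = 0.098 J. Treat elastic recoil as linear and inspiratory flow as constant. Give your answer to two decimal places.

Elastic work ≈ ½ × (Pplat − PEEP) × Vt = 0.5 × (9 − 3) × 0.565 L = 0.5 × 6.0 × 0.565 = 1.695 L·cmH2O.
× 0.098 J/(L·cmH2O) → 0.1661 J.

0.17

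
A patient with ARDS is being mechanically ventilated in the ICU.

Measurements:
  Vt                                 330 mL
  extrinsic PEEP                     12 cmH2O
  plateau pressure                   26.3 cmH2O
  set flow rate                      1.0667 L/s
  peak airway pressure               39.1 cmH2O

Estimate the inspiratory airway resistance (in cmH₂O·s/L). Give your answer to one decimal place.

Raw = (PIP − Pplat) / flow = (39.1 − 26.3) / 1.0667 = 12.8 / 1.0667 = 12.0 cmH2O·s/L.

12.0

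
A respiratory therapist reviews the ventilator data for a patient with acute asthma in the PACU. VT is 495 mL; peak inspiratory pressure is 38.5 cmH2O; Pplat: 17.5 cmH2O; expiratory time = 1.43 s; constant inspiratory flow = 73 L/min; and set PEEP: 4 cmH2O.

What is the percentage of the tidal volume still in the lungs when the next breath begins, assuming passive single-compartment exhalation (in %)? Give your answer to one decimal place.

10.4

Flow: 73 L/min ÷ 60 = 1.2167 L/s.
R = (PIP − Pplat)/V̇ = (38.5 − 17.5) / 1.2167 = 21.0/1.2167 = 17.26 cmH2O·s/L.
C = Vt/(Pplat − PEEP) = 495.0 / (17.5 − 4) = 495.0/13.5 = 36.667 mL/cmH2O.
τ = R × C = 17.26 × 0.03667 L/cmH2O = 0.6329 s.
Fraction remaining at end-expiration = e^(−Te/τ) = e^(−1.43/0.6329) = 0.1044 → 10.44%.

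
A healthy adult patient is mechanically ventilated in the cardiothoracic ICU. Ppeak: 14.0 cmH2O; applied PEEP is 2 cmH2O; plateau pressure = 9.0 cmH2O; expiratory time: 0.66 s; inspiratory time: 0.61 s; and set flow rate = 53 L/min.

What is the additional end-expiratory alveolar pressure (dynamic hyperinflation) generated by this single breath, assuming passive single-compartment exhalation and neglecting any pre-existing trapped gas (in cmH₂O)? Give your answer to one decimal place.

Flow: 53 L/min ÷ 60 = 0.8833 L/s.
Vt = flow × Ti = 0.8833 L/s × 0.61 s × 1000 mL/L = 538.81 mL.
R = (PIP − Pplat)/V̇ = (14.0 − 9.0) / 0.8833 = 5.0/0.8833 = 5.661 cmH2O·s/L.
C = Vt/(Pplat − PEEP) = 538.81 / (9.0 − 2) = 538.81/7.0 = 76.973 mL/cmH2O.
τ = R × C = 5.661 × 0.07697 L/cmH2O = 0.4357 s.
Fraction remaining = e^(−Te/τ) = e^(−0.66/0.4357) = 0.2199; trapped volume = 538.81 × 0.2199 = 118.48 mL.
Additional alveolar pressure from trapping ≈ V_trapped / C = 118.48 / 76.973 = 1.539 cmH2O.

1.5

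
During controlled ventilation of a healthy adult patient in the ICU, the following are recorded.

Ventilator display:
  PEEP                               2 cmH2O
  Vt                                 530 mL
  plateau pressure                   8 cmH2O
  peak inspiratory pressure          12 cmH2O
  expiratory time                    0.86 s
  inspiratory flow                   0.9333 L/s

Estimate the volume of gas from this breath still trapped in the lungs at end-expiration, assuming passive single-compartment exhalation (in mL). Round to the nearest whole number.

55

R = (PIP − Pplat)/V̇ = (12 − 8) / 0.9333 = 4.0/0.9333 = 4.286 cmH2O·s/L.
C = Vt/(Pplat − PEEP) = 530.0 / (8 − 2) = 530.0/6.0 = 88.333 mL/cmH2O.
τ = R × C = 4.286 × 0.08833 L/cmH2O = 0.3786 s.
Fraction remaining = e^(−Te/τ) = e^(−0.86/0.3786) = 0.1032.
Trapped volume = 530.0 × 0.1032 = 54.696 mL.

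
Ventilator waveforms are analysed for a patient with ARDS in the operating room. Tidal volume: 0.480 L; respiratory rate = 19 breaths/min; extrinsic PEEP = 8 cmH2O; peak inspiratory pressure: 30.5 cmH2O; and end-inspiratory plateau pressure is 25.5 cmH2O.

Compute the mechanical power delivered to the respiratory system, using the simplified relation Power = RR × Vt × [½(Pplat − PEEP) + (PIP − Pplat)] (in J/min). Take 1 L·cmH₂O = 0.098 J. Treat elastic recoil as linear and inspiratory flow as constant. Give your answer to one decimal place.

Per-breath work = Vt × [½(Pplat−PEEP) + (PIP−Pplat)] = 0.480 × [0.5×17.5 + 5.0] = 0.480 × 13.75 = 6.6 L·cmH2O.
Power = 19 × 6.6 = 125.4 L·cmH2O/min.
× 0.098 J/(L·cmH2O) → 12.289 J/min.

12.3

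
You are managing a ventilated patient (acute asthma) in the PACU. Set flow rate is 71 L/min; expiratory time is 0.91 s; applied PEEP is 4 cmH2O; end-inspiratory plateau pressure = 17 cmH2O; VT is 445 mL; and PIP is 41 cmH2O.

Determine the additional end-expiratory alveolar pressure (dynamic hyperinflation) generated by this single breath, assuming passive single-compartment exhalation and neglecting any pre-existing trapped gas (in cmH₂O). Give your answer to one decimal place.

Flow: 71 L/min ÷ 60 = 1.1833 L/s.
R = (PIP − Pplat)/V̇ = (41 − 17) / 1.1833 = 24.0/1.1833 = 20.282 cmH2O·s/L.
C = Vt/(Pplat − PEEP) = 445.0 / (17 − 4) = 445.0/13.0 = 34.231 mL/cmH2O.
τ = R × C = 20.282 × 0.03423 L/cmH2O = 0.6943 s.
Fraction remaining = e^(−Te/τ) = e^(−0.91/0.6943) = 0.2696; trapped volume = 445.0 × 0.2696 = 119.97 mL.
Additional alveolar pressure from trapping ≈ V_trapped / C = 119.97 / 34.231 = 3.505 cmH2O.

3.5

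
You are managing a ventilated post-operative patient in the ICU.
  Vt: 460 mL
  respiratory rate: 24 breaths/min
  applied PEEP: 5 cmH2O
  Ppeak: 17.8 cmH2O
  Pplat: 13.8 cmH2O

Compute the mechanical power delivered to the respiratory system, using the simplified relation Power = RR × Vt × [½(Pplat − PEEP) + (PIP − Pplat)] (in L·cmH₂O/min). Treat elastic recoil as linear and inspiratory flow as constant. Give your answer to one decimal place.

92.7

Per-breath work = Vt × [½(Pplat−PEEP) + (PIP−Pplat)] = 0.460 × [0.5×8.8 + 4.0] = 0.460 × 8.4 = 3.864 L·cmH2O.
Power = 24 × 3.864 = 92.736 L·cmH2O/min.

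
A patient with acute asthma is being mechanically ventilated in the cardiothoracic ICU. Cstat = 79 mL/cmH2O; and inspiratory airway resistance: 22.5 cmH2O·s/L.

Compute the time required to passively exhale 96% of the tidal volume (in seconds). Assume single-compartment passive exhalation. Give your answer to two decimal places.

5.72

τ = R × C = 22.5 × 79 mL/cmH2O = 22.5 × 0.079 L/cmH2O = 1.778 s.
Exhaled fraction f = 1 − e^(−t/τ) → t = −τ·ln(1 − f) = −1.778·ln(0.04) = 5.723 s.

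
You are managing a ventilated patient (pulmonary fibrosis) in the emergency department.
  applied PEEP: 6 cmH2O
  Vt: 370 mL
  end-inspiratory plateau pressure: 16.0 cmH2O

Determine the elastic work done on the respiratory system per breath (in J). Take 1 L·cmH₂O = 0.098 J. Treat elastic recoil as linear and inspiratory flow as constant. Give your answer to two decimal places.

Elastic work ≈ ½ × (Pplat − PEEP) × Vt = 0.5 × (16.0 − 6) × 0.370 L = 0.5 × 10.0 × 0.370 = 1.85 L·cmH2O.
× 0.098 J/(L·cmH2O) → 0.1813 J.

0.18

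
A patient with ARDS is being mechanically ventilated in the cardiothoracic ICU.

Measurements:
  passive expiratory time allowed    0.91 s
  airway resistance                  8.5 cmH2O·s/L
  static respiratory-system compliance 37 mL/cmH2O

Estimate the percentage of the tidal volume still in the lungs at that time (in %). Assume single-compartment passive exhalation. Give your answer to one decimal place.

τ = R × C = 8.5 × 37 mL/cmH2O = 8.5 × 0.037 L/cmH2O = 0.3145 s.
Passive exhalation: V(t)/V₀ = e^(−t/τ) = e^(−0.91/0.3145) = 0.05538.
Fraction remaining = 0.05538 → 5.538%.

5.5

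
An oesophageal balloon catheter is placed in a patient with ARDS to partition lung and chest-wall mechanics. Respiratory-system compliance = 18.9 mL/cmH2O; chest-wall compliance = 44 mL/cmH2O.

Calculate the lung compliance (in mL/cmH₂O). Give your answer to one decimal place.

1/CL = 1/Crs − 1/Ccw.
1/CL = 1/18.9 − 1/44 = 0.03018.
CL = 33.135 mL/cmH2O.

33.1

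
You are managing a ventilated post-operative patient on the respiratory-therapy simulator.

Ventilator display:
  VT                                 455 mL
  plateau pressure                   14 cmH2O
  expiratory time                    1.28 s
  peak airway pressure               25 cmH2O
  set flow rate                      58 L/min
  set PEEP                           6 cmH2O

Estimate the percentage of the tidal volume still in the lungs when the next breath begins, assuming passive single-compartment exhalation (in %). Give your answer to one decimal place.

Flow: 58 L/min ÷ 60 = 0.9667 L/s.
R = (PIP − Pplat)/V̇ = (25 − 14) / 0.9667 = 11.0/0.9667 = 11.379 cmH2O·s/L.
C = Vt/(Pplat − PEEP) = 455.0 / (14 − 6) = 455.0/8.0 = 56.875 mL/cmH2O.
τ = R × C = 11.379 × 0.05688 L/cmH2O = 0.6472 s.
Fraction remaining at end-expiration = e^(−Te/τ) = e^(−1.28/0.6472) = 0.1384 → 13.84%.

13.8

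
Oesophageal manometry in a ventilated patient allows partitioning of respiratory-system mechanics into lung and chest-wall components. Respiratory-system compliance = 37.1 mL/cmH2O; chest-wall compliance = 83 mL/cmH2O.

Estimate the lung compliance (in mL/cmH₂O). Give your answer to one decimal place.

1/CL = 1/Crs − 1/Ccw.
1/CL = 1/37.1 − 1/83 = 0.01491.
CL = 67.069 mL/cmH2O.

67.1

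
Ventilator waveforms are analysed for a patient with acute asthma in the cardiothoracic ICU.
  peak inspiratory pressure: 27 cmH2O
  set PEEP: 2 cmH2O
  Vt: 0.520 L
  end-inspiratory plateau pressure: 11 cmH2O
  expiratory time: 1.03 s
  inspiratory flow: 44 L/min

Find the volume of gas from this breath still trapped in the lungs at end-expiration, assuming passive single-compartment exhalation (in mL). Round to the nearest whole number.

Flow: 44 L/min ÷ 60 = 0.7333 L/s.
R = (PIP − Pplat)/V̇ = (27 − 11) / 0.7333 = 16.0/0.7333 = 21.819 cmH2O·s/L.
C = Vt/(Pplat − PEEP) = 520.0 / (11 − 2) = 520.0/9.0 = 57.778 mL/cmH2O.
τ = R × C = 21.819 × 0.05778 L/cmH2O = 1.261 s.
Fraction remaining = e^(−Te/τ) = e^(−1.03/1.261) = 0.4418.
Trapped volume = 520.0 × 0.4418 = 229.74 mL.

230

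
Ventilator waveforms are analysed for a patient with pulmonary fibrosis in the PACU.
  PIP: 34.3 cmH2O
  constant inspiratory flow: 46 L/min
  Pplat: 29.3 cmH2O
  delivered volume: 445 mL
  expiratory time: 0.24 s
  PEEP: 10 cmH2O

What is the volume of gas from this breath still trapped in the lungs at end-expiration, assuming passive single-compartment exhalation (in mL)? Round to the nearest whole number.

90

Flow: 46 L/min ÷ 60 = 0.7667 L/s.
R = (PIP − Pplat)/V̇ = (34.3 − 29.3) / 0.7667 = 5.0/0.7667 = 6.521 cmH2O·s/L.
C = Vt/(Pplat − PEEP) = 445.0 / (29.3 − 10) = 445.0/19.3 = 23.057 mL/cmH2O.
τ = R × C = 6.521 × 0.02306 L/cmH2O = 0.1504 s.
Fraction remaining = e^(−Te/τ) = e^(−0.24/0.1504) = 0.2028.
Trapped volume = 445.0 × 0.2028 = 90.246 mL.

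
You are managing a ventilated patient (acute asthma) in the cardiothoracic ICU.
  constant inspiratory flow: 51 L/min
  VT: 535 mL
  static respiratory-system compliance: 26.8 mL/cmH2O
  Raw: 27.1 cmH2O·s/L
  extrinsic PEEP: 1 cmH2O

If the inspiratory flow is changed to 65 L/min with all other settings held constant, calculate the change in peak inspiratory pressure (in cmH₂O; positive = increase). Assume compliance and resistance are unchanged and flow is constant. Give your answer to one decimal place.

6.3

Flow: 51 L/min ÷ 60 = 0.85 L/s.
New flow: 65 L/min ÷ 60 = 1.0833 L/s.
PIP = Vt/C + R·V̇ + PEEP (constant-flow equation of motion).
Only the resistive term changes: ΔPIP = R × ΔV̇ = 27.1 × (1.0833 − 0.85) = 27.1 × 0.2333 = 6.322 cmH2O.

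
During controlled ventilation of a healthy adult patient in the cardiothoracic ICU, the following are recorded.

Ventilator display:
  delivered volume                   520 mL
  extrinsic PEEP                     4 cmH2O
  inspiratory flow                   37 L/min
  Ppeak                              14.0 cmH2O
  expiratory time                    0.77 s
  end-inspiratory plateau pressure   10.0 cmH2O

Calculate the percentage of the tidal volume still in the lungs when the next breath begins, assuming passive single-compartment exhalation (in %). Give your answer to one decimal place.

25.4

Flow: 37 L/min ÷ 60 = 0.6167 L/s.
R = (PIP − Pplat)/V̇ = (14.0 − 10.0) / 0.6167 = 4.0/0.6167 = 6.486 cmH2O·s/L.
C = Vt/(Pplat − PEEP) = 520.0 / (10.0 − 4) = 520.0/6.0 = 86.667 mL/cmH2O.
τ = R × C = 6.486 × 0.08667 L/cmH2O = 0.5621 s.
Fraction remaining at end-expiration = e^(−Te/τ) = e^(−0.77/0.5621) = 0.2541 → 25.41%.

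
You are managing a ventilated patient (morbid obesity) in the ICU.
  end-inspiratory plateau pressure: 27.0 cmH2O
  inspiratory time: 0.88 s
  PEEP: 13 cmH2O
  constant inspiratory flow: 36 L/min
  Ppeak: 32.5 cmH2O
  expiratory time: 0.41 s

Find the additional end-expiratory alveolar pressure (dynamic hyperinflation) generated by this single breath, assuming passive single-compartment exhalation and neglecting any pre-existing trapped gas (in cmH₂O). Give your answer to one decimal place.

4.3

Flow: 36 L/min ÷ 60 = 0.6 L/s.
Vt = flow × Ti = 0.6 L/s × 0.88 s × 1000 mL/L = 528.0 mL.
R = (PIP − Pplat)/V̇ = (32.5 − 27.0) / 0.6 = 5.5/0.6 = 9.167 cmH2O·s/L.
C = Vt/(Pplat − PEEP) = 528.0 / (27.0 − 13) = 528.0/14.0 = 37.714 mL/cmH2O.
τ = R × C = 9.167 × 0.03771 L/cmH2O = 0.3457 s.
Fraction remaining = e^(−Te/τ) = e^(−0.41/0.3457) = 0.3054; trapped volume = 528.0 × 0.3054 = 161.25 mL.
Additional alveolar pressure from trapping ≈ V_trapped / C = 161.25 / 37.714 = 4.276 cmH2O.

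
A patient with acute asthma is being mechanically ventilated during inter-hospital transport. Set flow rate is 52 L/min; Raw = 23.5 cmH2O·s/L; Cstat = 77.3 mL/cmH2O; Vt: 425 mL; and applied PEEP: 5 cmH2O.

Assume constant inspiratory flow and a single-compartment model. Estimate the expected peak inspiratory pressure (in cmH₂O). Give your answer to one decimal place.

Flow: 52 L/min ÷ 60 = 0.8667 L/s.
Equation of motion (constant flow): PIP = Vt/C + R·V̇ + PEEP.
PIP = 425/77.3 + 23.5×0.8667 + 5 = 5.498 + 20.367 + 5 = 30.865 cmH2O.

30.9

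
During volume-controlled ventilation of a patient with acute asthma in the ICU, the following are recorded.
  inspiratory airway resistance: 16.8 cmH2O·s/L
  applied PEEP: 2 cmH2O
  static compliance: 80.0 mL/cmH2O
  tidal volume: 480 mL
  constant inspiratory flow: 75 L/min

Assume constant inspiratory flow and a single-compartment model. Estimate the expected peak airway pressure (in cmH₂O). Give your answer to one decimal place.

Flow: 75 L/min ÷ 60 = 1.25 L/s.
Equation of motion (constant flow): PIP = Vt/C + R·V̇ + PEEP.
PIP = 480/80.0 + 16.8×1.25 + 2 = 6.0 + 21.0 + 2 = 29.0 cmH2O.

29.0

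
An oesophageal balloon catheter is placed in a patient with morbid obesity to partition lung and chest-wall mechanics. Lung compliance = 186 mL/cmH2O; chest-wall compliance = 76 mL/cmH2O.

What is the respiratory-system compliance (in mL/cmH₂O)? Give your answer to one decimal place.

Lung and chest wall are elastances in series: 1/Crs = 1/CL + 1/Ccw.
1/Crs = 1/186 + 1/76 = 0.01853.
Crs = 53.967 mL/cmH2O.

54.0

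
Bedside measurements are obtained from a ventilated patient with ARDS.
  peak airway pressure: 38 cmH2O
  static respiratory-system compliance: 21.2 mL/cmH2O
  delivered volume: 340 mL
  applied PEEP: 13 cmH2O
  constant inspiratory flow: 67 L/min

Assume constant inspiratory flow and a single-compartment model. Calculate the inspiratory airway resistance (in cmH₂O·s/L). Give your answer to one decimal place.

8.0

Flow: 67 L/min ÷ 60 = 1.1167 L/s.
Equation of motion (constant flow): PIP = Vt/C + R·V̇ + PEEP.
R·V̇ = PIP − Vt/C − PEEP = 38 − 340/21.2 − 13 = 38 − 16.038 − 13 = 8.962 cmH2O.
R = 8.962 / 1.1167 = 8.025 cmH2O·s/L.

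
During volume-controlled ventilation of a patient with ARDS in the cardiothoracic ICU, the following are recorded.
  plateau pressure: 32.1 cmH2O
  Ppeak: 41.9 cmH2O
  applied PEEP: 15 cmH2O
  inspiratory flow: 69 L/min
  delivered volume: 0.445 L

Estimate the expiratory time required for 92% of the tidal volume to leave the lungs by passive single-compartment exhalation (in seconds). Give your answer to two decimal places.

0.56

Flow: 69 L/min ÷ 60 = 1.15 L/s.
R = (PIP − Pplat)/V̇ = (41.9 − 32.1) / 1.15 = 9.8/1.15 = 8.522 cmH2O·s/L.
C = Vt/(Pplat − PEEP) = 445.0 / (32.1 − 15) = 445.0/17.1 = 26.023 mL/cmH2O.
τ = R × C = 8.522 × 0.02602 L/cmH2O = 0.2217 s.
t = −τ·ln(1 − 0.92) = −0.2217·ln(0.08) = 0.56 s.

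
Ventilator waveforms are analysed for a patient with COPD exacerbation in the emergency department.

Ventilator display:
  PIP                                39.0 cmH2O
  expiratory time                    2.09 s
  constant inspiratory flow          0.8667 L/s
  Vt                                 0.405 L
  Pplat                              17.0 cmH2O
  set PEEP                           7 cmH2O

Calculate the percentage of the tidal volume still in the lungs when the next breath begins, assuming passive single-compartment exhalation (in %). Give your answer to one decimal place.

13.1

R = (PIP − Pplat)/V̇ = (39.0 − 17.0) / 0.8667 = 22.0/0.8667 = 25.384 cmH2O·s/L.
C = Vt/(Pplat − PEEP) = 405.0 / (17.0 − 7) = 405.0/10.0 = 40.5 mL/cmH2O.
τ = R × C = 25.384 × 0.0405 L/cmH2O = 1.028 s.
Fraction remaining at end-expiration = e^(−Te/τ) = e^(−2.09/1.028) = 0.1309 → 13.09%.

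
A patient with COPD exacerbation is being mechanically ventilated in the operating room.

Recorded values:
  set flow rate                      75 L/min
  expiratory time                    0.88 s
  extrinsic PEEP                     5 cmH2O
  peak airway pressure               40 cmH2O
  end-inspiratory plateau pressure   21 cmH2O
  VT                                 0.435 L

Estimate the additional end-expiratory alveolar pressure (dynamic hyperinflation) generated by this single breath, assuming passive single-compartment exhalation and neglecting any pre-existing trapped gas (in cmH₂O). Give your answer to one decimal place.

Flow: 75 L/min ÷ 60 = 1.25 L/s.
R = (PIP − Pplat)/V̇ = (40 − 21) / 1.25 = 19.0/1.25 = 15.2 cmH2O·s/L.
C = Vt/(Pplat − PEEP) = 435.0 / (21 − 5) = 435.0/16.0 = 27.188 mL/cmH2O.
τ = R × C = 15.2 × 0.02719 L/cmH2O = 0.4133 s.
Fraction remaining = e^(−Te/τ) = e^(−0.88/0.4133) = 0.1189; trapped volume = 435.0 × 0.1189 = 51.722 mL.
Additional alveolar pressure from trapping ≈ V_trapped / C = 51.722 / 27.188 = 1.902 cmH2O.

1.9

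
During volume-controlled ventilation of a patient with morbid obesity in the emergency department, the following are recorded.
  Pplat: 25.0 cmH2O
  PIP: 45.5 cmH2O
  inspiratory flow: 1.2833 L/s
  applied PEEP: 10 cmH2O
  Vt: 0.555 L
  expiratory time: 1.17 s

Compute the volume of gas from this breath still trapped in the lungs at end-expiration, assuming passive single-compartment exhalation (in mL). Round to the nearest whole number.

R = (PIP − Pplat)/V̇ = (45.5 − 25.0) / 1.2833 = 20.5/1.2833 = 15.974 cmH2O·s/L.
C = Vt/(Pplat − PEEP) = 555.0 / (25.0 − 10) = 555.0/15.0 = 37.0 mL/cmH2O.
τ = R × C = 15.974 × 0.037 L/cmH2O = 0.591 s.
Fraction remaining = e^(−Te/τ) = e^(−1.17/0.591) = 0.1381.
Trapped volume = 555.0 × 0.1381 = 76.646 mL.

77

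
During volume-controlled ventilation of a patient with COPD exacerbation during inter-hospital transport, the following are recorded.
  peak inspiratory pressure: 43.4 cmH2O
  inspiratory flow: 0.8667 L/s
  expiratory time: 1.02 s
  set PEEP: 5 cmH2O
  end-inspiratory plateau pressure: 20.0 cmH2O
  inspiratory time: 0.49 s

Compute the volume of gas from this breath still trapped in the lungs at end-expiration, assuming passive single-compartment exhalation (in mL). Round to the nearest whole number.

112

Vt = flow × Ti = 0.8667 L/s × 0.49 s × 1000 mL/L = 424.68 mL.
R = (PIP − Pplat)/V̇ = (43.4 − 20.0) / 0.8667 = 23.4/0.8667 = 26.999 cmH2O·s/L.
C = Vt/(Pplat − PEEP) = 424.68 / (20.0 − 5) = 424.68/15.0 = 28.312 mL/cmH2O.
τ = R × C = 26.999 × 0.02831 L/cmH2O = 0.7643 s.
Fraction remaining = e^(−Te/τ) = e^(−1.02/0.7643) = 0.2633.
Trapped volume = 424.68 × 0.2633 = 111.82 mL.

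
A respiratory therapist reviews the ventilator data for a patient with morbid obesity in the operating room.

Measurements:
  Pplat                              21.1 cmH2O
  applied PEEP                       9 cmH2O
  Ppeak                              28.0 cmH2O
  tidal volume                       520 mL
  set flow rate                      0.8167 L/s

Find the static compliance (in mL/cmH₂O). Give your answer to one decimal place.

43.0

Cstat = Vt / (Pplat − PEEP) = 520 / (21.1 − 9) = 520 / 12.1 = 42.975 mL/cmH2O.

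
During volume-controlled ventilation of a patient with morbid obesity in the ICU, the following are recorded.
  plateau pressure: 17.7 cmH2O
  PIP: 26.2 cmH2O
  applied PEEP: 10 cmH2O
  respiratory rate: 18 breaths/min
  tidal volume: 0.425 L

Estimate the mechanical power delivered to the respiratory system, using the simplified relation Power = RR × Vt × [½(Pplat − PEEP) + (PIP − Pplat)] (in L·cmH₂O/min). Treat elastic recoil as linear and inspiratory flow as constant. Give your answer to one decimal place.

94.5

Per-breath work = Vt × [½(Pplat−PEEP) + (PIP−Pplat)] = 0.425 × [0.5×7.7 + 8.5] = 0.425 × 12.35 = 5.249 L·cmH2O.
Power = 18 × 5.249 = 94.482 L·cmH2O/min.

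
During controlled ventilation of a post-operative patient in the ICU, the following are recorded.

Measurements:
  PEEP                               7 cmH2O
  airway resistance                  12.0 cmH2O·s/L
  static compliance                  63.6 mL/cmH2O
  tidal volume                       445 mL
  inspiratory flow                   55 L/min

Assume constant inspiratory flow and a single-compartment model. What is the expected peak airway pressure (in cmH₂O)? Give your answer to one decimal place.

Flow: 55 L/min ÷ 60 = 0.9167 L/s.
Equation of motion (constant flow): PIP = Vt/C + R·V̇ + PEEP.
PIP = 445/63.6 + 12.0×0.9167 + 7 = 6.997 + 11.0 + 7 = 24.997 cmH2O.

25.0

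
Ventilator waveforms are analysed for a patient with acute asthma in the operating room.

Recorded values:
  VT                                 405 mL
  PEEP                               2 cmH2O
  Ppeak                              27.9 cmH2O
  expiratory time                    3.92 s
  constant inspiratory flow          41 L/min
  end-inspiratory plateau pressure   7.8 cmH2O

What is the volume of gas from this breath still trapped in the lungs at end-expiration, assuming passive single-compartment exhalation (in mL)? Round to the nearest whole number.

Flow: 41 L/min ÷ 60 = 0.6833 L/s.
R = (PIP − Pplat)/V̇ = (27.9 − 7.8) / 0.6833 = 20.1/0.6833 = 29.416 cmH2O·s/L.
C = Vt/(Pplat − PEEP) = 405.0 / (7.8 − 2) = 405.0/5.8 = 69.828 mL/cmH2O.
τ = R × C = 29.416 × 0.06983 L/cmH2O = 2.054 s.
Fraction remaining = e^(−Te/τ) = e^(−3.92/2.054) = 0.1483.
Trapped volume = 405.0 × 0.1483 = 60.062 mL.

60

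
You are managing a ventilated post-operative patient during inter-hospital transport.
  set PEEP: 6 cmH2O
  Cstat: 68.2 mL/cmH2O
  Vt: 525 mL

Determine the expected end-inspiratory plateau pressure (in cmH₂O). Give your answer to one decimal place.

Pplat = PEEP + Vt / Cstat = 6 + 525 / 68.2 = 6 + 7.698 = 13.698 cmH2O.

13.7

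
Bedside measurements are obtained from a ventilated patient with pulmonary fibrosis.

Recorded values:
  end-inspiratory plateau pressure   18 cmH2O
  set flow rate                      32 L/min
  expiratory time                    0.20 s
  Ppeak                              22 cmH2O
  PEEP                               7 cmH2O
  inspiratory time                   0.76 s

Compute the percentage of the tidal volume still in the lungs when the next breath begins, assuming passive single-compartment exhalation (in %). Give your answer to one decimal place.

48.5

Flow: 32 L/min ÷ 60 = 0.5333 L/s.
Vt = flow × Ti = 0.5333 L/s × 0.76 s × 1000 mL/L = 405.31 mL.
R = (PIP − Pplat)/V̇ = (22 − 18) / 0.5333 = 4.0/0.5333 = 7.5 cmH2O·s/L.
C = Vt/(Pplat − PEEP) = 405.31 / (18 − 7) = 405.31/11.0 = 36.846 mL/cmH2O.
τ = R × C = 7.5 × 0.03685 L/cmH2O = 0.2764 s.
Fraction remaining at end-expiration = e^(−Te/τ) = e^(−0.20/0.2764) = 0.485 → 48.5%.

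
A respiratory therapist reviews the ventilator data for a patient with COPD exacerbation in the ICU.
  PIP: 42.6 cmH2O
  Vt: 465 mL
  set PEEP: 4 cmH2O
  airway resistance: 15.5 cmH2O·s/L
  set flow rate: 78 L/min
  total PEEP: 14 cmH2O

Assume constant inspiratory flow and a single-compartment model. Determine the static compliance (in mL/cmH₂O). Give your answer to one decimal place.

Flow: 78 L/min ÷ 60 = 1.3 L/s.
Total PEEP = 14 cmH2O (set 4 + intrinsic 10); this is the baseline alveolar pressure.
Equation of motion (constant flow): PIP = Vt/C + R·V̇ + PEEP.
Vt/C = PIP − R·V̇ − PEEP = 42.6 − 15.5×1.3 − 14 = 42.6 − 20.15 − 14 = 8.45 cmH2O.
C = Vt / 8.45 = 465 / 8.45 = 55.03 mL/cmH2O.

55.0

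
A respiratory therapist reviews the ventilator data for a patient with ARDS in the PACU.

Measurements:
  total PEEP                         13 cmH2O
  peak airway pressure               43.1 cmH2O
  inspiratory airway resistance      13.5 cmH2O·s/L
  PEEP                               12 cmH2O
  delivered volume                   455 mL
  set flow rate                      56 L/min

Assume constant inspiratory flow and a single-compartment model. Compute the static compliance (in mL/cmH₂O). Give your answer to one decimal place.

26.0

Flow: 56 L/min ÷ 60 = 0.9333 L/s.
Total PEEP = 13 cmH2O (set 12 + intrinsic 1); this is the baseline alveolar pressure.
Equation of motion (constant flow): PIP = Vt/C + R·V̇ + PEEP.
Vt/C = PIP − R·V̇ − PEEP = 43.1 − 13.5×0.9333 − 13 = 43.1 − 12.6 − 13 = 17.5 cmH2O.
C = Vt / 17.5 = 455 / 17.5 = 26.0 mL/cmH2O.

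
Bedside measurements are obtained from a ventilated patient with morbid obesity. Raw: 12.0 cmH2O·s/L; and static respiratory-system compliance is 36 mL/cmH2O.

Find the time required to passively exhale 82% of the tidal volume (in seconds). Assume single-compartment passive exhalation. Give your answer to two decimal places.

0.74

τ = R × C = 12.0 × 36 mL/cmH2O = 12.0 × 0.036 L/cmH2O = 0.432 s.
Exhaled fraction f = 1 − e^(−t/τ) → t = −τ·ln(1 − f) = −0.432·ln(0.18) = 0.7408 s.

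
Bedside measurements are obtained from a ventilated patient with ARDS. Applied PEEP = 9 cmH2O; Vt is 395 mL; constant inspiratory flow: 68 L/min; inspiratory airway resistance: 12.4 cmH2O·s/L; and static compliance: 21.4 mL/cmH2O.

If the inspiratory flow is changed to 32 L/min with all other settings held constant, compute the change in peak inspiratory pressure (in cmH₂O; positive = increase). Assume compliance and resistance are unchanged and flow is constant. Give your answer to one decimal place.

-7.4

Flow: 68 L/min ÷ 60 = 1.1333 L/s.
New flow: 32 L/min ÷ 60 = 0.5333 L/s.
PIP = Vt/C + R·V̇ + PEEP (constant-flow equation of motion).
Only the resistive term changes: ΔPIP = R × ΔV̇ = 12.4 × (0.5333 − 1.1333) = 12.4 × -0.6 = -7.44 cmH2O.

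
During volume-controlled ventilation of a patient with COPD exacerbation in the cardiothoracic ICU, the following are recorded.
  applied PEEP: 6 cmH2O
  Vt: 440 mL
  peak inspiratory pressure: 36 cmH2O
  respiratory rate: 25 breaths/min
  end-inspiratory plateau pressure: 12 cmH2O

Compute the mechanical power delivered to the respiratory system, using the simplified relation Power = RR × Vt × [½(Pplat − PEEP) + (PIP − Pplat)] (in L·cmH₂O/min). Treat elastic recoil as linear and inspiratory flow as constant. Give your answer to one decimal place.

297.0

Per-breath work = Vt × [½(Pplat−PEEP) + (PIP−Pplat)] = 0.440 × [0.5×6.0 + 24.0] = 0.440 × 27.0 = 11.88 L·cmH2O.
Power = 25 × 11.88 = 297.0 L·cmH2O/min.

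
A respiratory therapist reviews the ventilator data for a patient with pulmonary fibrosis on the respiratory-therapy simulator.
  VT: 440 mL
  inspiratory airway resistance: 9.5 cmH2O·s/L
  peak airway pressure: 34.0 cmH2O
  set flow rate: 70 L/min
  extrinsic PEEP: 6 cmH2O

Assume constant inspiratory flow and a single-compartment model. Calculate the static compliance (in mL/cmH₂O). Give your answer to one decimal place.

Flow: 70 L/min ÷ 60 = 1.1667 L/s.
Equation of motion (constant flow): PIP = Vt/C + R·V̇ + PEEP.
Vt/C = PIP − R·V̇ − PEEP = 34.0 − 9.5×1.1667 − 6 = 34.0 − 11.084 − 6 = 16.916 cmH2O.
C = Vt / 16.916 = 440 / 16.916 = 26.011 mL/cmH2O.

26.0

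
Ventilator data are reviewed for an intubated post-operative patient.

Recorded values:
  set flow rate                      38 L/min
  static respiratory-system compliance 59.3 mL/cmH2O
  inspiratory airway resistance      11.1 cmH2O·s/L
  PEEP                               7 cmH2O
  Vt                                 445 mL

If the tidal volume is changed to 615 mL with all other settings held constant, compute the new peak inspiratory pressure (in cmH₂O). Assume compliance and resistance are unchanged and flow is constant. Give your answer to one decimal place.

Flow: 38 L/min ÷ 60 = 0.6333 L/s.
PIP = Vt/C + R·V̇ + PEEP (constant-flow equation of motion).
Only the elastic term changes: ΔPIP = ΔVt / C = (615 − 445) / 59.3 = 2.867 cmH2O.
Original PIP = 445/59.3 + 11.1×0.6333 + 7 = 21.534 cmH2O; new PIP = 21.534 + (2.867) = 24.401 cmH2O.

24.4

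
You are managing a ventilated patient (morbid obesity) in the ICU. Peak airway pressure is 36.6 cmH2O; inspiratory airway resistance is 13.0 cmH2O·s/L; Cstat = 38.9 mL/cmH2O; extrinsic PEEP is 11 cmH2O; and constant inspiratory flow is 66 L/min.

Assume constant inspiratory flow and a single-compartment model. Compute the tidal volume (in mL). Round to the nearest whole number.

440

Flow: 66 L/min ÷ 60 = 1.1 L/s.
Equation of motion (constant flow): PIP = Vt/C + R·V̇ + PEEP.
Vt/C = PIP − R·V̇ − PEEP = 36.6 − 14.3 − 11 = 11.3 cmH2O.
Vt = C × 11.3 = 38.9 × 11.3 = 439.57 mL.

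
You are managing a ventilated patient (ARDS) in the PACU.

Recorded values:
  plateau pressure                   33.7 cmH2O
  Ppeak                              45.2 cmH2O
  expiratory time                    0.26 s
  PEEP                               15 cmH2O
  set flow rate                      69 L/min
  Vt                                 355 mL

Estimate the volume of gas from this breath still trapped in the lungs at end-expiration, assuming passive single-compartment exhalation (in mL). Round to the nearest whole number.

Flow: 69 L/min ÷ 60 = 1.15 L/s.
R = (PIP − Pplat)/V̇ = (45.2 − 33.7) / 1.15 = 11.5/1.15 = 10.0 cmH2O·s/L.
C = Vt/(Pplat − PEEP) = 355.0 / (33.7 − 15) = 355.0/18.7 = 18.984 mL/cmH2O.
τ = R × C = 10.0 × 0.01898 L/cmH2O = 0.1898 s.
Fraction remaining = e^(−Te/τ) = e^(−0.26/0.1898) = 0.2541.
Trapped volume = 355.0 × 0.2541 = 90.206 mL.

90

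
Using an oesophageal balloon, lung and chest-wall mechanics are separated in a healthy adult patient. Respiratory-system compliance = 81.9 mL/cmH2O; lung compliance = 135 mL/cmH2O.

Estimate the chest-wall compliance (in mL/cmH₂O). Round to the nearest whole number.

1/Ccw = 1/Crs − 1/CL.
1/Ccw = 1/81.9 − 1/135 = 0.004803.
Ccw = 208.2 mL/cmH2O.

208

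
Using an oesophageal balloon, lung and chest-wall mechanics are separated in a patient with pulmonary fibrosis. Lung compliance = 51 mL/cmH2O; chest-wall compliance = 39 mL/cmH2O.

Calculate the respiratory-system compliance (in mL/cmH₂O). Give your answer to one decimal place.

22.1

Lung and chest wall are elastances in series: 1/Crs = 1/CL + 1/Ccw.
1/Crs = 1/51 + 1/39 = 0.04525.
Crs = 22.099 mL/cmH2O.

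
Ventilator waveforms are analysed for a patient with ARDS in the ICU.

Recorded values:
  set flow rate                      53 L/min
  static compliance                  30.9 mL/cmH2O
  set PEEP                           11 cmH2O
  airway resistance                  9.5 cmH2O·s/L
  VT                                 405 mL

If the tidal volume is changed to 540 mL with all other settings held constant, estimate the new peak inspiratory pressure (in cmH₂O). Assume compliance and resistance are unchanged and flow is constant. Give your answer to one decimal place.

Flow: 53 L/min ÷ 60 = 0.8833 L/s.
PIP = Vt/C + R·V̇ + PEEP (constant-flow equation of motion).
Only the elastic term changes: ΔPIP = ΔVt / C = (540 − 405) / 30.9 = 4.369 cmH2O.
Original PIP = 405/30.9 + 9.5×0.8833 + 11 = 32.498 cmH2O; new PIP = 32.498 + (4.369) = 36.867 cmH2O.

36.9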